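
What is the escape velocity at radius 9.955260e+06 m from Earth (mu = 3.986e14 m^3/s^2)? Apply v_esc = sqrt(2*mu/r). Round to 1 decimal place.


Step 1: 2*mu/r = 2 * 3.986e14 / 9.955260e+06 = 80078270.1808
Step 2: v_esc = sqrt(80078270.1808) = 8948.6 m/s

8948.6


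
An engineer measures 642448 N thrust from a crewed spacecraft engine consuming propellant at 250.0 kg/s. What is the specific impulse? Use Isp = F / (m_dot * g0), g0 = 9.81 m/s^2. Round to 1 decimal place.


Step 1: m_dot * g0 = 250.0 * 9.81 = 2452.5
Step 2: Isp = 642448 / 2452.5 = 262.0 s

262.0


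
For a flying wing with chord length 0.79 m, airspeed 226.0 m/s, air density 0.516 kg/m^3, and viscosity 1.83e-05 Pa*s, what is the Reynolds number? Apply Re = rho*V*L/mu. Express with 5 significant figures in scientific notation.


Step 1: Numerator = rho * V * L = 0.516 * 226.0 * 0.79 = 92.12664
Step 2: Re = 92.12664 / 1.83e-05
Step 3: Re = 5.0342e+06

5.0342e+06


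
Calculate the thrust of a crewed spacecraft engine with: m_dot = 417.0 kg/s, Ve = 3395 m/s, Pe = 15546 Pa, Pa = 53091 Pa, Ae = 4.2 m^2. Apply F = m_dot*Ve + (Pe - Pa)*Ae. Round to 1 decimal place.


Step 1: Momentum thrust = m_dot * Ve = 417.0 * 3395 = 1415715.0 N
Step 2: Pressure thrust = (Pe - Pa) * Ae = (15546 - 53091) * 4.2 = -157689.0 N
Step 3: Total thrust F = 1415715.0 + -157689.0 = 1258026.0 N

1258026.0


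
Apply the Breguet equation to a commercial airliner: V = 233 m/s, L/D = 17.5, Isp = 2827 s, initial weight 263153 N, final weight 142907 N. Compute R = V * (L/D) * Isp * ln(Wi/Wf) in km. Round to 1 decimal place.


Step 1: Coefficient = V * (L/D) * Isp = 233 * 17.5 * 2827 = 11527092.5 m
Step 2: Wi/Wf = 263153 / 142907 = 1.841428
Step 3: ln(1.841428) = 0.610542
Step 4: R = 11527092.5 * 0.610542 = 7037768.8 m = 7037.8 km

7037.8


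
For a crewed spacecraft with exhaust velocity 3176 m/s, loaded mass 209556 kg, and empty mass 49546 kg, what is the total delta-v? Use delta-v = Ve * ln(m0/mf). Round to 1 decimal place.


Step 1: Mass ratio m0/mf = 209556 / 49546 = 4.229524
Step 2: ln(4.229524) = 1.442089
Step 3: delta-v = 3176 * 1.442089 = 4580.1 m/s

4580.1


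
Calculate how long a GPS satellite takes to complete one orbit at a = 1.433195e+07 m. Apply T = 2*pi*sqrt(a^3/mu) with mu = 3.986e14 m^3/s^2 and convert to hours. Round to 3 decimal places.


Step 1: a^3 / mu = 2.943851e+21 / 3.986e14 = 7.385477e+06
Step 2: sqrt(7.385477e+06) = 2717.6234 s
Step 3: T = 2*pi * 2717.6234 = 17075.33 s
Step 4: T in hours = 17075.33 / 3600 = 4.743 hours

4.743


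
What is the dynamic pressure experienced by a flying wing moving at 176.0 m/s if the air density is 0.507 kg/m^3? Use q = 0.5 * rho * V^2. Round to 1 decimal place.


Step 1: V^2 = 176.0^2 = 30976.0
Step 2: q = 0.5 * 0.507 * 30976.0
Step 3: q = 7852.4 Pa

7852.4


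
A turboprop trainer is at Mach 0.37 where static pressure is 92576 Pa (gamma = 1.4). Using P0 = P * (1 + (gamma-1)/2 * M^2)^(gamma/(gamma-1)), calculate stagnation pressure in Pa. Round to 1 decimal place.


Step 1: (gamma-1)/2 * M^2 = 0.2 * 0.1369 = 0.02738
Step 2: 1 + 0.02738 = 1.02738
Step 3: Exponent gamma/(gamma-1) = 3.5
Step 4: P0 = 92576 * 1.02738^3.5 = 101755.4 Pa

101755.4


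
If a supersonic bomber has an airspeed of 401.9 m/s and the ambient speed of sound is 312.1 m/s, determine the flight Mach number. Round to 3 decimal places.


Step 1: M = V / a = 401.9 / 312.1
Step 2: M = 1.288

1.288


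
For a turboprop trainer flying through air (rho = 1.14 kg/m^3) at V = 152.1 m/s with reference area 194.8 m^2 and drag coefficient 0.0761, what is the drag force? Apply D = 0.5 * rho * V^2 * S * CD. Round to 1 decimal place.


Step 1: Dynamic pressure q = 0.5 * 1.14 * 152.1^2 = 13186.6137 Pa
Step 2: Drag D = q * S * CD = 13186.6137 * 194.8 * 0.0761
Step 3: D = 195482.1 N

195482.1


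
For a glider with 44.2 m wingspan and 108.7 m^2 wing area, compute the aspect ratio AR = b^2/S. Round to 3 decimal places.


Step 1: b^2 = 44.2^2 = 1953.64
Step 2: AR = 1953.64 / 108.7 = 17.973

17.973


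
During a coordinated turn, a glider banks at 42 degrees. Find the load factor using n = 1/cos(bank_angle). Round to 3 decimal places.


Step 1: Convert 42 degrees to radians = 0.733038
Step 2: cos(42 deg) = 0.743145
Step 3: n = 1 / 0.743145 = 1.346

1.346


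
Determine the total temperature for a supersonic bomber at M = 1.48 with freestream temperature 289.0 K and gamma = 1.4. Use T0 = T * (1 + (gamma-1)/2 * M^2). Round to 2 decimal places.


Step 1: (gamma-1)/2 = 0.2
Step 2: M^2 = 2.1904
Step 3: 1 + 0.2 * 2.1904 = 1.43808
Step 4: T0 = 289.0 * 1.43808 = 415.61 K

415.61


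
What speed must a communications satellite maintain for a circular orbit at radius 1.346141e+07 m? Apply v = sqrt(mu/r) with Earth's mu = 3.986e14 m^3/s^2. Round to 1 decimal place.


Step 1: mu / r = 3.986e14 / 1.346141e+07 = 29610568.2837
Step 2: v = sqrt(29610568.2837) = 5441.6 m/s

5441.6


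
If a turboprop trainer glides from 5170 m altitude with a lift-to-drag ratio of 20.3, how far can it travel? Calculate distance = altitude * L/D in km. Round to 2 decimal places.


Step 1: Glide distance = altitude * L/D = 5170 * 20.3 = 104951.0 m
Step 2: Convert to km: 104951.0 / 1000 = 104.95 km

104.95


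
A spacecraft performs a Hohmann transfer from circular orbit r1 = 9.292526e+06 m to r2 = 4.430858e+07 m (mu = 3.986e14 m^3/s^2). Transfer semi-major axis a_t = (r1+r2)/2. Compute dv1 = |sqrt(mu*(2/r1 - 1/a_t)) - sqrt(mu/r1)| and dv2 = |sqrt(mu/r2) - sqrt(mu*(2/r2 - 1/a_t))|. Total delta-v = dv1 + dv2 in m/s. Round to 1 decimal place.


Step 1: Transfer semi-major axis a_t = (9.292526e+06 + 4.430858e+07) / 2 = 2.680055e+07 m
Step 2: v1 (circular at r1) = sqrt(mu/r1) = 6549.4 m/s
Step 3: v_t1 = sqrt(mu*(2/r1 - 1/a_t)) = 8421.2 m/s
Step 4: dv1 = |8421.2 - 6549.4| = 1871.79 m/s
Step 5: v2 (circular at r2) = 2999.33 m/s, v_t2 = 1766.12 m/s
Step 6: dv2 = |2999.33 - 1766.12| = 1233.22 m/s
Step 7: Total delta-v = 1871.79 + 1233.22 = 3105.0 m/s

3105.0


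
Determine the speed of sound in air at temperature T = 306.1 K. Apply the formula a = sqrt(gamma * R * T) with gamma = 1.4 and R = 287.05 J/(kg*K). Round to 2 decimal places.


Step 1: gamma * R * T = 1.4 * 287.05 * 306.1 = 123012.407
Step 2: a = sqrt(123012.407) = 350.73 m/s

350.73


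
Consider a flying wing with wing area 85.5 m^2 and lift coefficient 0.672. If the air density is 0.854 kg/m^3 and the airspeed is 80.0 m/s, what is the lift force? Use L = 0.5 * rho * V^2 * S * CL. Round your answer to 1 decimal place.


Step 1: Calculate dynamic pressure q = 0.5 * 0.854 * 80.0^2 = 0.5 * 0.854 * 6400.0 = 2732.8 Pa
Step 2: Multiply by wing area and lift coefficient: L = 2732.8 * 85.5 * 0.672
Step 3: L = 233654.4 * 0.672 = 157015.8 N

157015.8


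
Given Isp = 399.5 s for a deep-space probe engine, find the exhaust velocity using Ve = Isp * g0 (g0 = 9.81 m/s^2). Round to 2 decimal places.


Step 1: Ve = Isp * g0 = 399.5 * 9.81
Step 2: Ve = 3919.10 m/s

3919.10


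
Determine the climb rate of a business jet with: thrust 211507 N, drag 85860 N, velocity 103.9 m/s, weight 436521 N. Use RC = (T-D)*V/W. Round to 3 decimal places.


Step 1: Excess thrust = T - D = 211507 - 85860 = 125647 N
Step 2: Excess power = 125647 * 103.9 = 13054723.3 W
Step 3: RC = 13054723.3 / 436521 = 29.906 m/s

29.906


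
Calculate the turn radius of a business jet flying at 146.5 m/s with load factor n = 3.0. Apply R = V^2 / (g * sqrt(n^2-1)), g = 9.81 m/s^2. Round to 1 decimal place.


Step 1: V^2 = 146.5^2 = 21462.25
Step 2: n^2 - 1 = 3.0^2 - 1 = 8.0
Step 3: sqrt(8.0) = 2.828427
Step 4: R = 21462.25 / (9.81 * 2.828427) = 773.5 m

773.5


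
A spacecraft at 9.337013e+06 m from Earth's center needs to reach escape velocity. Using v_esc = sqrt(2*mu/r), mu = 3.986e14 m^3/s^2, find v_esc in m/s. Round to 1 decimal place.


Step 1: 2*mu/r = 2 * 3.986e14 / 9.337013e+06 = 85380624.4031
Step 2: v_esc = sqrt(85380624.4031) = 9240.2 m/s

9240.2


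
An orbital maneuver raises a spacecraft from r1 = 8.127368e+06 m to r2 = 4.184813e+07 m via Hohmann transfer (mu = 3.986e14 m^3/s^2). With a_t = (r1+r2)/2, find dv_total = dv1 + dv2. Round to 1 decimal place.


Step 1: Transfer semi-major axis a_t = (8.127368e+06 + 4.184813e+07) / 2 = 2.498775e+07 m
Step 2: v1 (circular at r1) = sqrt(mu/r1) = 7003.15 m/s
Step 3: v_t1 = sqrt(mu*(2/r1 - 1/a_t)) = 9062.92 m/s
Step 4: dv1 = |9062.92 - 7003.15| = 2059.77 m/s
Step 5: v2 (circular at r2) = 3086.25 m/s, v_t2 = 1760.12 m/s
Step 6: dv2 = |3086.25 - 1760.12| = 1326.13 m/s
Step 7: Total delta-v = 2059.77 + 1326.13 = 3385.9 m/s

3385.9


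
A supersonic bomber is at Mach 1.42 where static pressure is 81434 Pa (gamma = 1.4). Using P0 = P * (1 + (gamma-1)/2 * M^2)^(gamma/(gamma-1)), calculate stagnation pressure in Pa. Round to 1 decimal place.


Step 1: (gamma-1)/2 * M^2 = 0.2 * 2.0164 = 0.40328
Step 2: 1 + 0.40328 = 1.40328
Step 3: Exponent gamma/(gamma-1) = 3.5
Step 4: P0 = 81434 * 1.40328^3.5 = 266569.8 Pa

266569.8


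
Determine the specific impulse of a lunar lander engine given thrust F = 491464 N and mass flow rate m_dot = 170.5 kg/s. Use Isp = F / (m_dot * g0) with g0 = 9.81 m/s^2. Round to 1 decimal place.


Step 1: m_dot * g0 = 170.5 * 9.81 = 1672.61
Step 2: Isp = 491464 / 1672.61 = 293.8 s

293.8


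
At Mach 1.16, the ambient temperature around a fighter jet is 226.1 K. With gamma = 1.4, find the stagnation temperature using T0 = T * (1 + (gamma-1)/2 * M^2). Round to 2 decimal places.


Step 1: (gamma-1)/2 = 0.2
Step 2: M^2 = 1.3456
Step 3: 1 + 0.2 * 1.3456 = 1.26912
Step 4: T0 = 226.1 * 1.26912 = 286.95 K

286.95


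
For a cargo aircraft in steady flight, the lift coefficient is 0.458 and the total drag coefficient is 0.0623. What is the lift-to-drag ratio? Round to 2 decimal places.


Step 1: L/D = CL / CD = 0.458 / 0.0623
Step 2: L/D = 7.35

7.35


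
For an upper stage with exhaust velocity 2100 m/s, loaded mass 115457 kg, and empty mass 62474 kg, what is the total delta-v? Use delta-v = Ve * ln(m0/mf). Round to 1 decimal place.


Step 1: Mass ratio m0/mf = 115457 / 62474 = 1.848081
Step 2: ln(1.848081) = 0.614148
Step 3: delta-v = 2100 * 0.614148 = 1289.7 m/s

1289.7


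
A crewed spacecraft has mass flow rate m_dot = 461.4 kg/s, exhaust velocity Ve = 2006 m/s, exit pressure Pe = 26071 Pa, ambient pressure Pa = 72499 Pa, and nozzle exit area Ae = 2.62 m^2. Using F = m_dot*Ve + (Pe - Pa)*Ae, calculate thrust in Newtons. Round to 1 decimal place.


Step 1: Momentum thrust = m_dot * Ve = 461.4 * 2006 = 925568.4 N
Step 2: Pressure thrust = (Pe - Pa) * Ae = (26071 - 72499) * 2.62 = -121641.36 N
Step 3: Total thrust F = 925568.4 + -121641.36 = 803927.0 N

803927.0


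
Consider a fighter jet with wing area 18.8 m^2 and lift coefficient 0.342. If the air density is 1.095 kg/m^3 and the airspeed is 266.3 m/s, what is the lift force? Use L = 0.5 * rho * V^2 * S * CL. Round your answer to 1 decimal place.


Step 1: Calculate dynamic pressure q = 0.5 * 1.095 * 266.3^2 = 0.5 * 1.095 * 70915.69 = 38826.3403 Pa
Step 2: Multiply by wing area and lift coefficient: L = 38826.3403 * 18.8 * 0.342
Step 3: L = 729935.1972 * 0.342 = 249637.8 N

249637.8


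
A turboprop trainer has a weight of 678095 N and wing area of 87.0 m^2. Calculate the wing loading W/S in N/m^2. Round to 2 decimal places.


Step 1: Wing loading = W / S = 678095 / 87.0
Step 2: Wing loading = 7794.20 N/m^2

7794.20


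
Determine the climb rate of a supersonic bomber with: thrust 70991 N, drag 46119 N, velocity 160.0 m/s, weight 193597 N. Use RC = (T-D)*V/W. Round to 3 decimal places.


Step 1: Excess thrust = T - D = 70991 - 46119 = 24872 N
Step 2: Excess power = 24872 * 160.0 = 3979520.0 W
Step 3: RC = 3979520.0 / 193597 = 20.556 m/s

20.556


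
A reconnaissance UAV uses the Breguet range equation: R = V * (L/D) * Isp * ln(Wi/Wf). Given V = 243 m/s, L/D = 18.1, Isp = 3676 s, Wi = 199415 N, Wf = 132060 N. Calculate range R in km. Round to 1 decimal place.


Step 1: Coefficient = V * (L/D) * Isp = 243 * 18.1 * 3676 = 16168150.8 m
Step 2: Wi/Wf = 199415 / 132060 = 1.510033
Step 3: ln(1.510033) = 0.412132
Step 4: R = 16168150.8 * 0.412132 = 6663407.7 m = 6663.4 km

6663.4


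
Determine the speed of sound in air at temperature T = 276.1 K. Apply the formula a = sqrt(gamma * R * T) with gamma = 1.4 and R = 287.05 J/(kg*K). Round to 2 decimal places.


Step 1: gamma * R * T = 1.4 * 287.05 * 276.1 = 110956.307
Step 2: a = sqrt(110956.307) = 333.10 m/s

333.10


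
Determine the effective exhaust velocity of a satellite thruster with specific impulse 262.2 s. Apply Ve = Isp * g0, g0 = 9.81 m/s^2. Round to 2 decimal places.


Step 1: Ve = Isp * g0 = 262.2 * 9.81
Step 2: Ve = 2572.18 m/s

2572.18


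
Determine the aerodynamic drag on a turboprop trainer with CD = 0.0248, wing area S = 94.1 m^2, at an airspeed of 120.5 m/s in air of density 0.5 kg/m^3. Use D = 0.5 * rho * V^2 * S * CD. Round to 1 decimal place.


Step 1: Dynamic pressure q = 0.5 * 0.5 * 120.5^2 = 3630.0625 Pa
Step 2: Drag D = q * S * CD = 3630.0625 * 94.1 * 0.0248
Step 3: D = 8471.4 N

8471.4


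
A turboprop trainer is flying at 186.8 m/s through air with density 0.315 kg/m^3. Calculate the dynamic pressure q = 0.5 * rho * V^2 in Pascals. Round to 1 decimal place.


Step 1: V^2 = 186.8^2 = 34894.24
Step 2: q = 0.5 * 0.315 * 34894.24
Step 3: q = 5495.8 Pa

5495.8


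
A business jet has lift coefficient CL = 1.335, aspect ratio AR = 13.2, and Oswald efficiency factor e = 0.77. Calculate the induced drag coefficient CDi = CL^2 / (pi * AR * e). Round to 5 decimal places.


Step 1: CL^2 = 1.335^2 = 1.782225
Step 2: pi * AR * e = 3.14159 * 13.2 * 0.77 = 31.931148
Step 3: CDi = 1.782225 / 31.931148 = 0.05581

0.05581


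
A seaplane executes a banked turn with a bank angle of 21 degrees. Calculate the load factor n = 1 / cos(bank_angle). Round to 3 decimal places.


Step 1: Convert 21 degrees to radians = 0.366519
Step 2: cos(21 deg) = 0.93358
Step 3: n = 1 / 0.93358 = 1.071

1.071


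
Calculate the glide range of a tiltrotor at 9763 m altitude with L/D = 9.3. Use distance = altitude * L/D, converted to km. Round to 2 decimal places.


Step 1: Glide distance = altitude * L/D = 9763 * 9.3 = 90795.9 m
Step 2: Convert to km: 90795.9 / 1000 = 90.80 km

90.80


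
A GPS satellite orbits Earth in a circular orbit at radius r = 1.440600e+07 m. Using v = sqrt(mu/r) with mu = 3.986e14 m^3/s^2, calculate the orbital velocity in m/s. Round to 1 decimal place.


Step 1: mu / r = 3.986e14 / 1.440600e+07 = 27669026.7944
Step 2: v = sqrt(27669026.7944) = 5260.1 m/s

5260.1


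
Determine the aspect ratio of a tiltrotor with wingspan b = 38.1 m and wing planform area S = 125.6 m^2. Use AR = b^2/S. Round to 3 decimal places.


Step 1: b^2 = 38.1^2 = 1451.61
Step 2: AR = 1451.61 / 125.6 = 11.557

11.557


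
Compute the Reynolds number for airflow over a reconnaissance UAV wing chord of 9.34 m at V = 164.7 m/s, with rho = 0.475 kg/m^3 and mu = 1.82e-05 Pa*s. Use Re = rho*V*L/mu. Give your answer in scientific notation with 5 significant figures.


Step 1: Numerator = rho * V * L = 0.475 * 164.7 * 9.34 = 730.69155
Step 2: Re = 730.69155 / 1.82e-05
Step 3: Re = 4.0148e+07

4.0148e+07


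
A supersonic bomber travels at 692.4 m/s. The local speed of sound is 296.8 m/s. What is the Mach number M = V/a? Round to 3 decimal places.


Step 1: M = V / a = 692.4 / 296.8
Step 2: M = 2.333

2.333


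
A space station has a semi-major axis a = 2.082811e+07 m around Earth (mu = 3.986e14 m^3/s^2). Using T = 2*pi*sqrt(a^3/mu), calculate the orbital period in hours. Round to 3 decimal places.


Step 1: a^3 / mu = 9.035446e+21 / 3.986e14 = 2.266795e+07
Step 2: sqrt(2.266795e+07) = 4761.0873 s
Step 3: T = 2*pi * 4761.0873 = 29914.79 s
Step 4: T in hours = 29914.79 / 3600 = 8.310 hours

8.310


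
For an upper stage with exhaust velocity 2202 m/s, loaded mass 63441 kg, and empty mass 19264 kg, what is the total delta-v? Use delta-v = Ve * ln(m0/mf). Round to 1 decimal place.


Step 1: Mass ratio m0/mf = 63441 / 19264 = 3.293241
Step 2: ln(3.293241) = 1.191872
Step 3: delta-v = 2202 * 1.191872 = 2624.5 m/s

2624.5


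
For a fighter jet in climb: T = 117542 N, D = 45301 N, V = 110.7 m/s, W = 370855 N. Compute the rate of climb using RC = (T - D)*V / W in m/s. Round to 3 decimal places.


Step 1: Excess thrust = T - D = 117542 - 45301 = 72241 N
Step 2: Excess power = 72241 * 110.7 = 7997078.7 W
Step 3: RC = 7997078.7 / 370855 = 21.564 m/s

21.564


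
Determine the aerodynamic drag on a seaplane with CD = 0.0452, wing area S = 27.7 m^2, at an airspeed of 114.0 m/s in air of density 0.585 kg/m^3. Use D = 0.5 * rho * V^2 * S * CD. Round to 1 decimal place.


Step 1: Dynamic pressure q = 0.5 * 0.585 * 114.0^2 = 3801.33 Pa
Step 2: Drag D = q * S * CD = 3801.33 * 27.7 * 0.0452
Step 3: D = 4759.4 N

4759.4


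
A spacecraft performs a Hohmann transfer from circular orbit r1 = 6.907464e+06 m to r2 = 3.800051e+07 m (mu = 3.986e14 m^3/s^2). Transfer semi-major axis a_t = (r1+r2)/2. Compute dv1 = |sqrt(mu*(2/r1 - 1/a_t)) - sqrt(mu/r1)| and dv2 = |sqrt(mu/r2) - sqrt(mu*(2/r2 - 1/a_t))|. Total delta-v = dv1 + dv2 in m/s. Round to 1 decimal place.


Step 1: Transfer semi-major axis a_t = (6.907464e+06 + 3.800051e+07) / 2 = 2.245399e+07 m
Step 2: v1 (circular at r1) = sqrt(mu/r1) = 7596.43 m/s
Step 3: v_t1 = sqrt(mu*(2/r1 - 1/a_t)) = 9882.28 m/s
Step 4: dv1 = |9882.28 - 7596.43| = 2285.86 m/s
Step 5: v2 (circular at r2) = 3238.72 m/s, v_t2 = 1796.33 m/s
Step 6: dv2 = |3238.72 - 1796.33| = 1442.39 m/s
Step 7: Total delta-v = 2285.86 + 1442.39 = 3728.2 m/s

3728.2


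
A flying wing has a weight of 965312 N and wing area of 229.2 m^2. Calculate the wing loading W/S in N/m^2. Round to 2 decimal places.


Step 1: Wing loading = W / S = 965312 / 229.2
Step 2: Wing loading = 4211.66 N/m^2

4211.66


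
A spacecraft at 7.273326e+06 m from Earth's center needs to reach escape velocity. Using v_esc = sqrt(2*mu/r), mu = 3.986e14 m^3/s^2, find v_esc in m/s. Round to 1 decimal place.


Step 1: 2*mu/r = 2 * 3.986e14 / 7.273326e+06 = 109605976.688
Step 2: v_esc = sqrt(109605976.688) = 10469.3 m/s

10469.3


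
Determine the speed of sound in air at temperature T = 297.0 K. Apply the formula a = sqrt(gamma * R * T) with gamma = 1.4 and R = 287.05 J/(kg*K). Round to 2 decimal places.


Step 1: gamma * R * T = 1.4 * 287.05 * 297.0 = 119355.39
Step 2: a = sqrt(119355.39) = 345.48 m/s

345.48


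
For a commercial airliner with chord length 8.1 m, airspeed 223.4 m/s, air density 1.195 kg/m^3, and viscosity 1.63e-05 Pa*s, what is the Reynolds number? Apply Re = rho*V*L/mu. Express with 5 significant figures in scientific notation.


Step 1: Numerator = rho * V * L = 1.195 * 223.4 * 8.1 = 2162.4003
Step 2: Re = 2162.4003 / 1.63e-05
Step 3: Re = 1.3266e+08

1.3266e+08


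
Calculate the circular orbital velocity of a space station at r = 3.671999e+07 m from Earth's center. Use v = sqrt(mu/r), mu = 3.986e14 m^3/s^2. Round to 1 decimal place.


Step 1: mu / r = 3.986e14 / 3.671999e+07 = 10855122.7819
Step 2: v = sqrt(10855122.7819) = 3294.7 m/s

3294.7


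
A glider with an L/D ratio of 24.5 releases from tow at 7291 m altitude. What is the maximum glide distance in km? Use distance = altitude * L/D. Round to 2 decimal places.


Step 1: Glide distance = altitude * L/D = 7291 * 24.5 = 178629.5 m
Step 2: Convert to km: 178629.5 / 1000 = 178.63 km

178.63


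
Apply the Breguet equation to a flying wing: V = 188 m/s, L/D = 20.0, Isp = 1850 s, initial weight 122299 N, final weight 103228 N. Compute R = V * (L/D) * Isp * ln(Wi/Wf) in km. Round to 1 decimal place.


Step 1: Coefficient = V * (L/D) * Isp = 188 * 20.0 * 1850 = 6956000.0 m
Step 2: Wi/Wf = 122299 / 103228 = 1.184746
Step 3: ln(1.184746) = 0.169529
Step 4: R = 6956000.0 * 0.169529 = 1179241.9 m = 1179.2 km

1179.2


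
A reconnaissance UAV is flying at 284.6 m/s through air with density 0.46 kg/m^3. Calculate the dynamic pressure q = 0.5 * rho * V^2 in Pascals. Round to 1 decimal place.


Step 1: V^2 = 284.6^2 = 80997.16
Step 2: q = 0.5 * 0.46 * 80997.16
Step 3: q = 18629.3 Pa

18629.3


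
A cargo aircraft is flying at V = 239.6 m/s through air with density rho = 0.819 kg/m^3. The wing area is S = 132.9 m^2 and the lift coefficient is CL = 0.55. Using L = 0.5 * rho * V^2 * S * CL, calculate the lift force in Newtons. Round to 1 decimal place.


Step 1: Calculate dynamic pressure q = 0.5 * 0.819 * 239.6^2 = 0.5 * 0.819 * 57408.16 = 23508.6415 Pa
Step 2: Multiply by wing area and lift coefficient: L = 23508.6415 * 132.9 * 0.55
Step 3: L = 3124298.458 * 0.55 = 1718364.2 N

1718364.2


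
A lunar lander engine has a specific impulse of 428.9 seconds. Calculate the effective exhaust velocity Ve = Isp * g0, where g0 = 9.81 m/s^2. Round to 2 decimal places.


Step 1: Ve = Isp * g0 = 428.9 * 9.81
Step 2: Ve = 4207.51 m/s

4207.51


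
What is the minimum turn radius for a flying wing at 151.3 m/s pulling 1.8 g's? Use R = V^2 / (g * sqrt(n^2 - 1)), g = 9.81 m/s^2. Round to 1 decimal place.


Step 1: V^2 = 151.3^2 = 22891.69
Step 2: n^2 - 1 = 1.8^2 - 1 = 2.24
Step 3: sqrt(2.24) = 1.496663
Step 4: R = 22891.69 / (9.81 * 1.496663) = 1559.1 m

1559.1


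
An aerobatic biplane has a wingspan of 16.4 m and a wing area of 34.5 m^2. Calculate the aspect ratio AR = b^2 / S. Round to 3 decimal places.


Step 1: b^2 = 16.4^2 = 268.96
Step 2: AR = 268.96 / 34.5 = 7.796

7.796


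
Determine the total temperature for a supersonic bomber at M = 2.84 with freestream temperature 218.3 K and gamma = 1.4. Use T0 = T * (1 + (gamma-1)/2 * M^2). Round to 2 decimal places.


Step 1: (gamma-1)/2 = 0.2
Step 2: M^2 = 8.0656
Step 3: 1 + 0.2 * 8.0656 = 2.61312
Step 4: T0 = 218.3 * 2.61312 = 570.44 K

570.44


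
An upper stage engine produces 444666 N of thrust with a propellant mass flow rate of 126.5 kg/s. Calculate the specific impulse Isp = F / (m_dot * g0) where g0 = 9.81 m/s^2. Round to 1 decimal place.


Step 1: m_dot * g0 = 126.5 * 9.81 = 1240.97
Step 2: Isp = 444666 / 1240.97 = 358.3 s

358.3


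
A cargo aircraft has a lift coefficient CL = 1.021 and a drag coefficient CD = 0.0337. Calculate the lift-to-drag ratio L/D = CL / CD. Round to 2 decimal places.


Step 1: L/D = CL / CD = 1.021 / 0.0337
Step 2: L/D = 30.30

30.30


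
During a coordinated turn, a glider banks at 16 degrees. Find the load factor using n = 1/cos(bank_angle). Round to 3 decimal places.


Step 1: Convert 16 degrees to radians = 0.279253
Step 2: cos(16 deg) = 0.961262
Step 3: n = 1 / 0.961262 = 1.040

1.040


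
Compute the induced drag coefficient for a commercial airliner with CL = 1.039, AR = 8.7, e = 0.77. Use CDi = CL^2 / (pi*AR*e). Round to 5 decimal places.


Step 1: CL^2 = 1.039^2 = 1.079521
Step 2: pi * AR * e = 3.14159 * 8.7 * 0.77 = 21.045529
Step 3: CDi = 1.079521 / 21.045529 = 0.05129

0.05129


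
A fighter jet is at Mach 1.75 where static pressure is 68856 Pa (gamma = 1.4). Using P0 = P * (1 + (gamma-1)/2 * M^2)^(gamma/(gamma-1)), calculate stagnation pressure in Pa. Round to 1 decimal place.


Step 1: (gamma-1)/2 * M^2 = 0.2 * 3.0625 = 0.6125
Step 2: 1 + 0.6125 = 1.6125
Step 3: Exponent gamma/(gamma-1) = 3.5
Step 4: P0 = 68856 * 1.6125^3.5 = 366598.6 Pa

366598.6


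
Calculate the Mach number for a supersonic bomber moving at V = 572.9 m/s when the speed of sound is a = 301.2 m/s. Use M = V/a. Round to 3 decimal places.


Step 1: M = V / a = 572.9 / 301.2
Step 2: M = 1.902

1.902


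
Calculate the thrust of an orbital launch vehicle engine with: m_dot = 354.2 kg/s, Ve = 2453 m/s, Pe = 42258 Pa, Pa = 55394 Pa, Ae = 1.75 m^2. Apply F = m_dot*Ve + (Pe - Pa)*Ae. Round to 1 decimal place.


Step 1: Momentum thrust = m_dot * Ve = 354.2 * 2453 = 868852.6 N
Step 2: Pressure thrust = (Pe - Pa) * Ae = (42258 - 55394) * 1.75 = -22988.00 N
Step 3: Total thrust F = 868852.6 + -22988.00 = 845864.6 N

845864.6


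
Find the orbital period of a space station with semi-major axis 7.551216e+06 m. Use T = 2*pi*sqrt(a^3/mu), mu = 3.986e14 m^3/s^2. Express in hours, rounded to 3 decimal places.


Step 1: a^3 / mu = 4.305769e+20 / 3.986e14 = 1.080223e+06
Step 2: sqrt(1.080223e+06) = 1039.3377 s
Step 3: T = 2*pi * 1039.3377 = 6530.35 s
Step 4: T in hours = 6530.35 / 3600 = 1.814 hours

1.814


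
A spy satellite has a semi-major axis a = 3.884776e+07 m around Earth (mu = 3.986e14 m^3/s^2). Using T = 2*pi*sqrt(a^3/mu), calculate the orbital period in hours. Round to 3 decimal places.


Step 1: a^3 / mu = 5.862704e+22 / 3.986e14 = 1.470824e+08
Step 2: sqrt(1.470824e+08) = 12127.7525 s
Step 3: T = 2*pi * 12127.7525 = 76200.92 s
Step 4: T in hours = 76200.92 / 3600 = 21.167 hours

21.167


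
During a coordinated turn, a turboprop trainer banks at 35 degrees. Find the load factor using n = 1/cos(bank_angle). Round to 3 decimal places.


Step 1: Convert 35 degrees to radians = 0.610865
Step 2: cos(35 deg) = 0.819152
Step 3: n = 1 / 0.819152 = 1.221

1.221


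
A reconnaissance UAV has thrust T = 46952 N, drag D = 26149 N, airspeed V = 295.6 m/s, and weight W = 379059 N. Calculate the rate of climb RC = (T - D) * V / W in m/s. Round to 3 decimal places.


Step 1: Excess thrust = T - D = 46952 - 26149 = 20803 N
Step 2: Excess power = 20803 * 295.6 = 6149366.8 W
Step 3: RC = 6149366.8 / 379059 = 16.223 m/s

16.223


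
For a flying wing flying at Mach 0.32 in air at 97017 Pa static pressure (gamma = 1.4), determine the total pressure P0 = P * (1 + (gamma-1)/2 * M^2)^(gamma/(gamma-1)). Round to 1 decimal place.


Step 1: (gamma-1)/2 * M^2 = 0.2 * 0.1024 = 0.02048
Step 2: 1 + 0.02048 = 1.02048
Step 3: Exponent gamma/(gamma-1) = 3.5
Step 4: P0 = 97017 * 1.02048^3.5 = 104151.0 Pa

104151.0


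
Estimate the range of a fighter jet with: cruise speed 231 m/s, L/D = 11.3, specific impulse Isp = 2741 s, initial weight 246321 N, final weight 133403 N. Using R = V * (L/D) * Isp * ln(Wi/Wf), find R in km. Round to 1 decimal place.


Step 1: Coefficient = V * (L/D) * Isp = 231 * 11.3 * 2741 = 7154832.3 m
Step 2: Wi/Wf = 246321 / 133403 = 1.846443
Step 3: ln(1.846443) = 0.613261
Step 4: R = 7154832.3 * 0.613261 = 4387779.2 m = 4387.8 km

4387.8


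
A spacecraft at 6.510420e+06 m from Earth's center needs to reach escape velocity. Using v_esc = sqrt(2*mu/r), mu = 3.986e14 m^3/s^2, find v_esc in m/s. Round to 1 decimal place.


Step 1: 2*mu/r = 2 * 3.986e14 / 6.510420e+06 = 122449857.3057
Step 2: v_esc = sqrt(122449857.3057) = 11065.7 m/s

11065.7


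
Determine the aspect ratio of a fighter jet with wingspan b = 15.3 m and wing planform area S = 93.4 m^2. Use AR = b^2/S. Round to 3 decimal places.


Step 1: b^2 = 15.3^2 = 234.09
Step 2: AR = 234.09 / 93.4 = 2.506

2.506


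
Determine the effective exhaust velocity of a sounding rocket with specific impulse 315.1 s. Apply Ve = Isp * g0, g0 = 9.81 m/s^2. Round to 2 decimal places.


Step 1: Ve = Isp * g0 = 315.1 * 9.81
Step 2: Ve = 3091.13 m/s

3091.13


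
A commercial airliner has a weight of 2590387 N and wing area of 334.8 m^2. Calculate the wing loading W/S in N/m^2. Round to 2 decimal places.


Step 1: Wing loading = W / S = 2590387 / 334.8
Step 2: Wing loading = 7737.12 N/m^2

7737.12


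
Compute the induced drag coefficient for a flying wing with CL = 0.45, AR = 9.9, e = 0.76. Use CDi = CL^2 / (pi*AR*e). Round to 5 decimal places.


Step 1: CL^2 = 0.45^2 = 0.2025
Step 2: pi * AR * e = 3.14159 * 9.9 * 0.76 = 23.637343
Step 3: CDi = 0.2025 / 23.637343 = 0.00857

0.00857


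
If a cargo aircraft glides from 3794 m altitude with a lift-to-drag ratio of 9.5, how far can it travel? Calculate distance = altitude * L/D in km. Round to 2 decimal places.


Step 1: Glide distance = altitude * L/D = 3794 * 9.5 = 36043.0 m
Step 2: Convert to km: 36043.0 / 1000 = 36.04 km

36.04


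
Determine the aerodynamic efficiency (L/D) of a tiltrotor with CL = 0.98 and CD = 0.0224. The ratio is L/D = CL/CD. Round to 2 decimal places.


Step 1: L/D = CL / CD = 0.98 / 0.0224
Step 2: L/D = 43.75

43.75


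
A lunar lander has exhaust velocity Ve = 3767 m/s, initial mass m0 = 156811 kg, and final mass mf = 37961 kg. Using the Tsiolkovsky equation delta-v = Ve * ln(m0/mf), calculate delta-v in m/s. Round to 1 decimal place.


Step 1: Mass ratio m0/mf = 156811 / 37961 = 4.130845
Step 2: ln(4.130845) = 1.418482
Step 3: delta-v = 3767 * 1.418482 = 5343.4 m/s

5343.4


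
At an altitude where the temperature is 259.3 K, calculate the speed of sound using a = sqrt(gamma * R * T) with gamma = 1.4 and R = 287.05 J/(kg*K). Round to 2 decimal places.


Step 1: gamma * R * T = 1.4 * 287.05 * 259.3 = 104204.891
Step 2: a = sqrt(104204.891) = 322.81 m/s

322.81


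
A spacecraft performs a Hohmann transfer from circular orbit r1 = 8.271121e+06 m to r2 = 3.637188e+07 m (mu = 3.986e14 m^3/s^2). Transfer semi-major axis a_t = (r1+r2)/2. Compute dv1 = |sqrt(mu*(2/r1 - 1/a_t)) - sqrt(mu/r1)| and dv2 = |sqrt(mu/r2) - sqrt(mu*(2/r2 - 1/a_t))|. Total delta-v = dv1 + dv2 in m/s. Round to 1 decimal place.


Step 1: Transfer semi-major axis a_t = (8.271121e+06 + 3.637188e+07) / 2 = 2.232150e+07 m
Step 2: v1 (circular at r1) = sqrt(mu/r1) = 6942.03 m/s
Step 3: v_t1 = sqrt(mu*(2/r1 - 1/a_t)) = 8861.51 m/s
Step 4: dv1 = |8861.51 - 6942.03| = 1919.48 m/s
Step 5: v2 (circular at r2) = 3310.44 m/s, v_t2 = 2015.14 m/s
Step 6: dv2 = |3310.44 - 2015.14| = 1295.3 m/s
Step 7: Total delta-v = 1919.48 + 1295.3 = 3214.8 m/s

3214.8


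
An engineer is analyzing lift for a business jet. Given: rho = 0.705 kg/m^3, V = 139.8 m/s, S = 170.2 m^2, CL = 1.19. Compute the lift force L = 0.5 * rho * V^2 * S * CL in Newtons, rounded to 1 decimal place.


Step 1: Calculate dynamic pressure q = 0.5 * 0.705 * 139.8^2 = 0.5 * 0.705 * 19544.04 = 6889.2741 Pa
Step 2: Multiply by wing area and lift coefficient: L = 6889.2741 * 170.2 * 1.19
Step 3: L = 1172554.4518 * 1.19 = 1395339.8 N

1395339.8


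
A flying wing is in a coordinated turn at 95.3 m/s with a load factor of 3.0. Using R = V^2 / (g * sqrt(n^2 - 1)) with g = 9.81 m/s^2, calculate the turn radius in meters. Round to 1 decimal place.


Step 1: V^2 = 95.3^2 = 9082.09
Step 2: n^2 - 1 = 3.0^2 - 1 = 8.0
Step 3: sqrt(8.0) = 2.828427
Step 4: R = 9082.09 / (9.81 * 2.828427) = 327.3 m

327.3


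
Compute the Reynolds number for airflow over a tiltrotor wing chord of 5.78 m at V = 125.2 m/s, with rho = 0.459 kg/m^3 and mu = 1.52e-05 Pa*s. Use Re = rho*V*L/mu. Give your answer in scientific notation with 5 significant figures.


Step 1: Numerator = rho * V * L = 0.459 * 125.2 * 5.78 = 332.158104
Step 2: Re = 332.158104 / 1.52e-05
Step 3: Re = 2.1853e+07

2.1853e+07


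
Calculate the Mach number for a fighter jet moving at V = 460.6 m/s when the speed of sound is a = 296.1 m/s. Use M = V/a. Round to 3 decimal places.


Step 1: M = V / a = 460.6 / 296.1
Step 2: M = 1.556

1.556


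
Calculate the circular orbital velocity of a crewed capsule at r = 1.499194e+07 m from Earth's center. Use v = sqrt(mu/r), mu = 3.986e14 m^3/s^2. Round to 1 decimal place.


Step 1: mu / r = 3.986e14 / 1.499194e+07 = 26587619.7477
Step 2: v = sqrt(26587619.7477) = 5156.3 m/s

5156.3


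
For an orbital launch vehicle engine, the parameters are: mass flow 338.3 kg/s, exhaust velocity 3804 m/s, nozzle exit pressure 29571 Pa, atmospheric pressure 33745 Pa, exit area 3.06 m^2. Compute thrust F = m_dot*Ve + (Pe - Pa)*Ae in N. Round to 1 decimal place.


Step 1: Momentum thrust = m_dot * Ve = 338.3 * 3804 = 1286893.2 N
Step 2: Pressure thrust = (Pe - Pa) * Ae = (29571 - 33745) * 3.06 = -12772.44 N
Step 3: Total thrust F = 1286893.2 + -12772.44 = 1274120.8 N

1274120.8


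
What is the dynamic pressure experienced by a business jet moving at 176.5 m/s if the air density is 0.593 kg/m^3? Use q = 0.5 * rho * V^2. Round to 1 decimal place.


Step 1: V^2 = 176.5^2 = 31152.25
Step 2: q = 0.5 * 0.593 * 31152.25
Step 3: q = 9236.6 Pa

9236.6


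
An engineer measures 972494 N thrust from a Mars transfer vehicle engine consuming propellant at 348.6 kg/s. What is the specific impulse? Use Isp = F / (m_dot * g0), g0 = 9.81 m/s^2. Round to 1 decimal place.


Step 1: m_dot * g0 = 348.6 * 9.81 = 3419.77
Step 2: Isp = 972494 / 3419.77 = 284.4 s

284.4


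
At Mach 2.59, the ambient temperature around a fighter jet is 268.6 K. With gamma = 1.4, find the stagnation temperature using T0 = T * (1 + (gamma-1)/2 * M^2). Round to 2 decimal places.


Step 1: (gamma-1)/2 = 0.2
Step 2: M^2 = 6.7081
Step 3: 1 + 0.2 * 6.7081 = 2.34162
Step 4: T0 = 268.6 * 2.34162 = 628.96 K

628.96


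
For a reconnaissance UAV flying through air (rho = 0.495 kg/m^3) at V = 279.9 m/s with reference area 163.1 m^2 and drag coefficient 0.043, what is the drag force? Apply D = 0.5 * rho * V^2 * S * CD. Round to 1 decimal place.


Step 1: Dynamic pressure q = 0.5 * 0.495 * 279.9^2 = 19390.1425 Pa
Step 2: Drag D = q * S * CD = 19390.1425 * 163.1 * 0.043
Step 3: D = 135988.9 N

135988.9


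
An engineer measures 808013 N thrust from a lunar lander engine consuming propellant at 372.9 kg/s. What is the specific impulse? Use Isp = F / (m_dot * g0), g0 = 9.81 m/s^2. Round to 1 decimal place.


Step 1: m_dot * g0 = 372.9 * 9.81 = 3658.15
Step 2: Isp = 808013 / 3658.15 = 220.9 s

220.9


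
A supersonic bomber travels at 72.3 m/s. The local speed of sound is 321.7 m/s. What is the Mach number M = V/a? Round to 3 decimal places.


Step 1: M = V / a = 72.3 / 321.7
Step 2: M = 0.225

0.225


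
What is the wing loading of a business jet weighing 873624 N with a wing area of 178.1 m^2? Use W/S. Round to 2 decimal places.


Step 1: Wing loading = W / S = 873624 / 178.1
Step 2: Wing loading = 4905.24 N/m^2

4905.24


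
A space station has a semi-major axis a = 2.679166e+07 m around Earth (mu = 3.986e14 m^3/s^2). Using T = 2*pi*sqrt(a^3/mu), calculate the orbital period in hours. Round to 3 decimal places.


Step 1: a^3 / mu = 1.923087e+22 / 3.986e14 = 4.824603e+07
Step 2: sqrt(4.824603e+07) = 6945.9362 s
Step 3: T = 2*pi * 6945.9362 = 43642.6 s
Step 4: T in hours = 43642.6 / 3600 = 12.123 hours

12.123


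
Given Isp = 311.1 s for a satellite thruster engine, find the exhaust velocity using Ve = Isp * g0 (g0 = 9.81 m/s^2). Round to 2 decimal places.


Step 1: Ve = Isp * g0 = 311.1 * 9.81
Step 2: Ve = 3051.89 m/s

3051.89


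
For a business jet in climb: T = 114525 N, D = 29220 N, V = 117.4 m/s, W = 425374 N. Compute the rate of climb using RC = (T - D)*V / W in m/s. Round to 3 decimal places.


Step 1: Excess thrust = T - D = 114525 - 29220 = 85305 N
Step 2: Excess power = 85305 * 117.4 = 10014807.0 W
Step 3: RC = 10014807.0 / 425374 = 23.544 m/s

23.544


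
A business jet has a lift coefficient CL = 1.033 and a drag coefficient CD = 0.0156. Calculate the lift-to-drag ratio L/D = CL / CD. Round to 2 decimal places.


Step 1: L/D = CL / CD = 1.033 / 0.0156
Step 2: L/D = 66.22

66.22


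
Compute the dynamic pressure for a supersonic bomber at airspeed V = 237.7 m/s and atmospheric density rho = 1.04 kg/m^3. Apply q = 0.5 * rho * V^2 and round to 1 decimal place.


Step 1: V^2 = 237.7^2 = 56501.29
Step 2: q = 0.5 * 1.04 * 56501.29
Step 3: q = 29380.7 Pa

29380.7


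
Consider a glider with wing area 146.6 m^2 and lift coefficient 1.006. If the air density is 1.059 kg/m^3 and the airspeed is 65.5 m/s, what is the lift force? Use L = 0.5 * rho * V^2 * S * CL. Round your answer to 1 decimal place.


Step 1: Calculate dynamic pressure q = 0.5 * 1.059 * 65.5^2 = 0.5 * 1.059 * 4290.25 = 2271.6874 Pa
Step 2: Multiply by wing area and lift coefficient: L = 2271.6874 * 146.6 * 1.006
Step 3: L = 333029.3692 * 1.006 = 335027.5 N

335027.5


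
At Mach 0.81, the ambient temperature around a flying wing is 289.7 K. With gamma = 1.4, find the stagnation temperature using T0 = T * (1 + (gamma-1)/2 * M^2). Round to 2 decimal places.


Step 1: (gamma-1)/2 = 0.2
Step 2: M^2 = 0.6561
Step 3: 1 + 0.2 * 0.6561 = 1.13122
Step 4: T0 = 289.7 * 1.13122 = 327.71 K

327.71


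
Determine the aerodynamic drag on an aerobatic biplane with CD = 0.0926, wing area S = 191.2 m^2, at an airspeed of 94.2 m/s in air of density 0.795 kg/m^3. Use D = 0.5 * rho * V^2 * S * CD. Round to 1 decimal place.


Step 1: Dynamic pressure q = 0.5 * 0.795 * 94.2^2 = 3527.2719 Pa
Step 2: Drag D = q * S * CD = 3527.2719 * 191.2 * 0.0926
Step 3: D = 62450.8 N

62450.8


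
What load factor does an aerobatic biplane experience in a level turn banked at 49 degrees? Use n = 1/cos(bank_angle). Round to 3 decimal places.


Step 1: Convert 49 degrees to radians = 0.855211
Step 2: cos(49 deg) = 0.656059
Step 3: n = 1 / 0.656059 = 1.524

1.524


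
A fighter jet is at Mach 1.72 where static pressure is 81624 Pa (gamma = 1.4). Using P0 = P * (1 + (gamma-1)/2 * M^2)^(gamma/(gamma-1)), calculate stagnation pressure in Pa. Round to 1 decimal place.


Step 1: (gamma-1)/2 * M^2 = 0.2 * 2.9584 = 0.59168
Step 2: 1 + 0.59168 = 1.59168
Step 3: Exponent gamma/(gamma-1) = 3.5
Step 4: P0 = 81624 * 1.59168^3.5 = 415253.2 Pa

415253.2


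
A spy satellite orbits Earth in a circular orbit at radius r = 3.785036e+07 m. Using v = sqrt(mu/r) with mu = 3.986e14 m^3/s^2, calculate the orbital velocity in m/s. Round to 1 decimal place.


Step 1: mu / r = 3.986e14 / 3.785036e+07 = 10530943.4309
Step 2: v = sqrt(10530943.4309) = 3245.1 m/s

3245.1


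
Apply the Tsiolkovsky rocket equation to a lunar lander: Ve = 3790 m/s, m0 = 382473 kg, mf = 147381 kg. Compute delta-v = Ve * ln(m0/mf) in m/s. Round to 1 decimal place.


Step 1: Mass ratio m0/mf = 382473 / 147381 = 2.595131
Step 2: ln(2.595131) = 0.953637
Step 3: delta-v = 3790 * 0.953637 = 3614.3 m/s

3614.3


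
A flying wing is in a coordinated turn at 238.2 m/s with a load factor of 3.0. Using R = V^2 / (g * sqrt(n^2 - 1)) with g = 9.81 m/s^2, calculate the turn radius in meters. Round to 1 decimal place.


Step 1: V^2 = 238.2^2 = 56739.24
Step 2: n^2 - 1 = 3.0^2 - 1 = 8.0
Step 3: sqrt(8.0) = 2.828427
Step 4: R = 56739.24 / (9.81 * 2.828427) = 2044.9 m

2044.9


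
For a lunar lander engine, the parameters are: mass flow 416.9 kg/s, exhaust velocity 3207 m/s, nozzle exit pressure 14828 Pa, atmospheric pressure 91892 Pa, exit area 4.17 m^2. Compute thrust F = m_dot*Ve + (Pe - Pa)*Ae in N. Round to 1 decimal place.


Step 1: Momentum thrust = m_dot * Ve = 416.9 * 3207 = 1336998.3 N
Step 2: Pressure thrust = (Pe - Pa) * Ae = (14828 - 91892) * 4.17 = -321356.88 N
Step 3: Total thrust F = 1336998.3 + -321356.88 = 1015641.4 N

1015641.4


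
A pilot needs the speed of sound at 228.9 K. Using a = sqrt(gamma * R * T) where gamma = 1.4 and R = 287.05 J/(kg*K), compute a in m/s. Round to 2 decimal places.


Step 1: gamma * R * T = 1.4 * 287.05 * 228.9 = 91988.043
Step 2: a = sqrt(91988.043) = 303.30 m/s

303.30


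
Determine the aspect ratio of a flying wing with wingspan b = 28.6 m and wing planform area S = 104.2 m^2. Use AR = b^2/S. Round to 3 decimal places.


Step 1: b^2 = 28.6^2 = 817.96
Step 2: AR = 817.96 / 104.2 = 7.850

7.850


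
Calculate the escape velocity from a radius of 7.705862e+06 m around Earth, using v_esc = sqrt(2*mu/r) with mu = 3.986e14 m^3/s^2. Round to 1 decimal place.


Step 1: 2*mu/r = 2 * 3.986e14 / 7.705862e+06 = 103453708.3586
Step 2: v_esc = sqrt(103453708.3586) = 10171.2 m/s

10171.2


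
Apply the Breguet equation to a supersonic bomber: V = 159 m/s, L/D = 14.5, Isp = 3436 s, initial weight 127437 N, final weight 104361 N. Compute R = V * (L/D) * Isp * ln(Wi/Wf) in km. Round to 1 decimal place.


Step 1: Coefficient = V * (L/D) * Isp = 159 * 14.5 * 3436 = 7921698.0 m
Step 2: Wi/Wf = 127437 / 104361 = 1.221117
Step 3: ln(1.221117) = 0.199766
Step 4: R = 7921698.0 * 0.199766 = 1582486.6 m = 1582.5 km

1582.5
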